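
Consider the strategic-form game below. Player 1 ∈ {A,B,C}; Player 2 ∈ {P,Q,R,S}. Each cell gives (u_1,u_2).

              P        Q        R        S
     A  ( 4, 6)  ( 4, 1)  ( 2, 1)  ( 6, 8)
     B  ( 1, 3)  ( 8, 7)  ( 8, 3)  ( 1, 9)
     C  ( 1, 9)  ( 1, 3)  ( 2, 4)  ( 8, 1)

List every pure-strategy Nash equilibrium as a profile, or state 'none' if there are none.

PSNE: ∅

(A,P): not NE [P2→S gives 8>6]
(A,Q): not NE [P1→B gives 8>4; P2→S gives 8>1]
(A,R): not NE [P1→B gives 8>2; P2→S gives 8>1]
(A,S): not NE [P1→C gives 8>6]
(B,P): not NE [P1→A gives 4>1; P2→S gives 9>3]
(B,Q): not NE [P2→S gives 9>7]
(B,R): not NE [P2→S gives 9>3]
(B,S): not NE [P1→C gives 8>1]
(C,P): not NE [P1→A gives 4>1]
(C,Q): not NE [P1→B gives 8>1; P2→P gives 9>3]
(C,R): not NE [P1→B gives 8>2; P2→P gives 9>4]
(C,S): not NE [P2→P gives 9>1]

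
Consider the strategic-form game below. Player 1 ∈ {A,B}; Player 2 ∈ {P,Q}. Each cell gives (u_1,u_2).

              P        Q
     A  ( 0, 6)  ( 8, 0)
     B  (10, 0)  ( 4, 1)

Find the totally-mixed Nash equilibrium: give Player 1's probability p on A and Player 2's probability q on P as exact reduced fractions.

P1 indiff ⇒ q·0+(1-q)·8 = q·10+(1-q)·4 ⇒ q(-10) = (1-q)(-4) ⇒ q = 2/7
P2 indiff ⇒ p·6+(1-p)·0 = p·0+(1-p)·1 ⇒ p(6) = (1-p)(1) ⇒ p = 1/7

p=1/7, q=2/7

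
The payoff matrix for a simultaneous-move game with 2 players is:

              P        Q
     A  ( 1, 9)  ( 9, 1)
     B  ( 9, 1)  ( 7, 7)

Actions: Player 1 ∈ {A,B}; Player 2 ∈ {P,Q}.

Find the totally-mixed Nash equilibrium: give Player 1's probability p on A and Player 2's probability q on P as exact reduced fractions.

P1 indiff ⇒ q·1+(1-q)·9 = q·9+(1-q)·7 ⇒ q(-8) = (1-q)(-2) ⇒ q = 1/5
P2 indiff ⇒ p·9+(1-p)·1 = p·1+(1-p)·7 ⇒ p(8) = (1-p)(6) ⇒ p = 3/7

(p,q) = (3/7, 1/5)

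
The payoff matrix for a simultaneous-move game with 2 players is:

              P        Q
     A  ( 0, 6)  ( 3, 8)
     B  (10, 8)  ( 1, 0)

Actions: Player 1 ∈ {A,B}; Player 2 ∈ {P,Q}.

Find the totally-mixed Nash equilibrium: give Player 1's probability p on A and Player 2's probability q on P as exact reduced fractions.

P1 mixes 4/5 on A; P2 mixes 1/6 on P

P1 indiff ⇒ q·0+(1-q)·3 = q·10+(1-q)·1 ⇒ q(-10) = (1-q)(-2) ⇒ q = 1/6
P2 indiff ⇒ p·6+(1-p)·8 = p·8+(1-p)·0 ⇒ p(-2) = (1-p)(-8) ⇒ p = 4/5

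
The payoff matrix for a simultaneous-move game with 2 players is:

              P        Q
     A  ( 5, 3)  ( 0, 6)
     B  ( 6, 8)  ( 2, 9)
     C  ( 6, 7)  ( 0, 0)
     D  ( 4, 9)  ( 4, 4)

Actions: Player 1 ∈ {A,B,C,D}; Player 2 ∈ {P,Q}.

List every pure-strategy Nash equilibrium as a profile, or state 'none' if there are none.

(A,P): not NE [P1→C gives 6>5; P2→Q gives 6>3]
(A,Q): not NE [P1→D gives 4>0]
(B,P): not NE [P2→Q gives 9>8]
(B,Q): not NE [P1→D gives 4>2]
(C,P): NE
(C,Q): not NE [P1→D gives 4>0; P2→P gives 7>0]
(D,P): not NE [P1→C gives 6>4]
(D,Q): not NE [P2→P gives 9>4]

NE set: (C,P)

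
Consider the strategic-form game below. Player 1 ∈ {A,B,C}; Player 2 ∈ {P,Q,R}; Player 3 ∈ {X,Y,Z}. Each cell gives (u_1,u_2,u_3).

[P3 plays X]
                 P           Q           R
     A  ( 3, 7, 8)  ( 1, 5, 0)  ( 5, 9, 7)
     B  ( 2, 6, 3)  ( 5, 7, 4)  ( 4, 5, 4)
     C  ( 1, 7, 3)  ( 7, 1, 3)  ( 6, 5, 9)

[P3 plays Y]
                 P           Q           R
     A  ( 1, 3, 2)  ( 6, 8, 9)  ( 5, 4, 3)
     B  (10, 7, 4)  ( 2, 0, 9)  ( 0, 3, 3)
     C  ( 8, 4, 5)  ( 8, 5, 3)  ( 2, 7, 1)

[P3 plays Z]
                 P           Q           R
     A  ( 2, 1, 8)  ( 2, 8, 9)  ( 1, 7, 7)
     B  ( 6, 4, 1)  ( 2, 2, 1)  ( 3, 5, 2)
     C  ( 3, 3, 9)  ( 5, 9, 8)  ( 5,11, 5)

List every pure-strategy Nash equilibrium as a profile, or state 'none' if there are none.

(A,P,X): not NE [P2→R gives 9>7]
(A,P,Y): not NE [P1→B gives 10>1; P2→Q gives 8>3; P3→Z gives 8>2]
(A,P,Z): not NE [P1→B gives 6>2; P2→Q gives 8>1]
(A,Q,X): not NE [P1→C gives 7>1; P2→R gives 9>5; P3→Z gives 9>0]
(A,Q,Y): not NE [P1→C gives 8>6]
(A,Q,Z): not NE [P1→C gives 5>2]
(A,R,X): not NE [P1→C gives 6>5]
(A,R,Y): not NE [P2→Q gives 8>4; P3→Z gives 7>3]
(A,R,Z): not NE [P1→C gives 5>1; P2→Q gives 8>7]
(B,P,X): not NE [P1→A gives 3>2; P2→Q gives 7>6; P3→Y gives 4>3]
(B,P,Y): NE
(B,P,Z): not NE [P2→R gives 5>4; P3→Y gives 4>1]
(B,Q,X): not NE [P1→C gives 7>5; P3→Y gives 9>4]
(B,Q,Y): not NE [P1→C gives 8>2; P2→P gives 7>0]
(B,Q,Z): not NE [P1→C gives 5>2; P2→R gives 5>2; P3→Y gives 9>1]
(B,R,X): not NE [P1→C gives 6>4; P2→Q gives 7>5]
(B,R,Y): not NE [P1→A gives 5>0; P2→P gives 7>3; P3→X gives 4>3]
(B,R,Z): not NE [P1→C gives 5>3; P3→X gives 4>2]
(C,P,X): not NE [P1→A gives 3>1; P3→Z gives 9>3]
(C,P,Y): not NE [P1→B gives 10>8; P2→R gives 7>4; P3→Z gives 9>5]
(C,P,Z): not NE [P1→B gives 6>3; P2→R gives 11>3]
(C,Q,X): not NE [P2→P gives 7>1; P3→Z gives 8>3]
(C,Q,Y): not NE [P2→R gives 7>5; P3→Z gives 8>3]
(C,Q,Z): not NE [P2→R gives 11>9]
(C,R,X): not NE [P2→P gives 7>5]
(C,R,Y): not NE [P1→A gives 5>2; P3→X gives 9>1]
(C,R,Z): not NE [P3→X gives 9>5]

Nash profiles: (B,P,Y)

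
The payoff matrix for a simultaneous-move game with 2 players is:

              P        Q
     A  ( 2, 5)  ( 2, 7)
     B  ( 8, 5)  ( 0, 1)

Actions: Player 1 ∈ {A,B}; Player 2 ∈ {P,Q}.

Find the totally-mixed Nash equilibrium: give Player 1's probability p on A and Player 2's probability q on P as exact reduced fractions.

P1 indiff ⇒ q·2+(1-q)·2 = q·8+(1-q)·0 ⇒ q(-6) = (1-q)(-2) ⇒ q = 1/4
P2 indiff ⇒ p·5+(1-p)·5 = p·7+(1-p)·1 ⇒ p(-2) = (1-p)(-4) ⇒ p = 2/3

P1 mixes 2/3 on A; P2 mixes 1/4 on P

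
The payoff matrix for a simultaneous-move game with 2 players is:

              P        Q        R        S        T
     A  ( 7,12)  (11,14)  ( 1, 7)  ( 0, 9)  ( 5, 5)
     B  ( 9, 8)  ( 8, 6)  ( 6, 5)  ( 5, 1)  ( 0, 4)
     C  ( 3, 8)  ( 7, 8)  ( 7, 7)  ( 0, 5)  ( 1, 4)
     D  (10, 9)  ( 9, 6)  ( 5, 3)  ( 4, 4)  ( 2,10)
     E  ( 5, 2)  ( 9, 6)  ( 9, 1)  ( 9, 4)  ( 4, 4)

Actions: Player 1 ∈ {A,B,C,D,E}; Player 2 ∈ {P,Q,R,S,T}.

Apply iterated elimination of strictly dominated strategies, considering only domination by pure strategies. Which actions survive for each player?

Survivors P1:{A,D} P2:{P,Q,T}

P1 drop C (E beats it: P:5>3 Q:9>7 R:9>7 S:9>0 T:4>1)
P2 drop R (P beats it: A:12>7 B:8>5 D:9>3 E:2>1)
P2 drop S (Q beats it: A:14>9 B:6>1 D:6>4 E:6>4)
P1 drop B (D beats it: P:10>9 Q:9>8 T:2>0)
P1 drop E (A beats it: P:7>5 Q:11>9 T:5>4)
P1→{A,D} P2→{P,Q,T}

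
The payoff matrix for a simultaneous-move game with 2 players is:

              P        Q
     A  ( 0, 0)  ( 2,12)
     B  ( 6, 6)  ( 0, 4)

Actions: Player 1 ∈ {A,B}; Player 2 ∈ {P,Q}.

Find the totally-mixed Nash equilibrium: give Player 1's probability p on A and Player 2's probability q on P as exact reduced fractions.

P1 indiff ⇒ q·0+(1-q)·2 = q·6+(1-q)·0 ⇒ q(-6) = (1-q)(-2) ⇒ q = 1/4
P2 indiff ⇒ p·0+(1-p)·6 = p·12+(1-p)·4 ⇒ p(-12) = (1-p)(-2) ⇒ p = 1/7

P1 mixes 1/7 on A; P2 mixes 1/4 on P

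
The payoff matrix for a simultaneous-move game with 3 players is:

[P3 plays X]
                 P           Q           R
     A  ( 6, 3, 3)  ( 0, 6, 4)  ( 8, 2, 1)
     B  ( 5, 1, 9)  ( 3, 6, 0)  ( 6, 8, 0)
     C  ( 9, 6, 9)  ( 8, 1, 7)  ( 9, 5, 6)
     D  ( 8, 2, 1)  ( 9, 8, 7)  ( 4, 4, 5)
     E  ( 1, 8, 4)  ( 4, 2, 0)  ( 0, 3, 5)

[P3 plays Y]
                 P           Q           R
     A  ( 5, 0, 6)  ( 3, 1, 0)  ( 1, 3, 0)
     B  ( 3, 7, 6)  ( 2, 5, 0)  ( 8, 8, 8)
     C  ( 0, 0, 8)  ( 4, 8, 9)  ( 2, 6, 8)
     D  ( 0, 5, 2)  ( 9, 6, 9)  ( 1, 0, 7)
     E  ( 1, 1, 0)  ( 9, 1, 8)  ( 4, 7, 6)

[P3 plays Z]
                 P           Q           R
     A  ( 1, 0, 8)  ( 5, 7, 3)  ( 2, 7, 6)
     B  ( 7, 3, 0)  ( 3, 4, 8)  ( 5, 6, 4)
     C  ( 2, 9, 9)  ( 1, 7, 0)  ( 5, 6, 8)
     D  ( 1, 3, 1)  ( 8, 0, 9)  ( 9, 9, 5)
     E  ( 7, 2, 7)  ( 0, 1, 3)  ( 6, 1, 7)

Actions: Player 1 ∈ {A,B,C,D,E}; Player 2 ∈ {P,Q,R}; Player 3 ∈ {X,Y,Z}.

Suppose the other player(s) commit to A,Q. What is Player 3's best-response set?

u_3(X vs A,Q) = 4
u_3(Y vs A,Q) = 0
u_3(Z vs A,Q) = 3
max payoff 4 at {X}

P3 best: {X}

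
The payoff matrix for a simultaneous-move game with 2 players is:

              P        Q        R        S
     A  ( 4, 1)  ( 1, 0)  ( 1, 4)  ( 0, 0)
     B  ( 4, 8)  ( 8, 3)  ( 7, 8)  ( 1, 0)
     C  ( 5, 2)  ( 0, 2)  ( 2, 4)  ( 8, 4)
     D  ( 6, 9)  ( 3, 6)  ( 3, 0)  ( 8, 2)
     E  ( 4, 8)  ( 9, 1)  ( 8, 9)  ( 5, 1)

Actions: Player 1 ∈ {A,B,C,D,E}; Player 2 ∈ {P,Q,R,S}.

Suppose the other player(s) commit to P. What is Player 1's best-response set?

u_1(A vs P) = 4
u_1(B vs P) = 4
u_1(C vs P) = 5
u_1(D vs P) = 6
u_1(E vs P) = 4
max payoff 6 at {D}

BR_1 = {D}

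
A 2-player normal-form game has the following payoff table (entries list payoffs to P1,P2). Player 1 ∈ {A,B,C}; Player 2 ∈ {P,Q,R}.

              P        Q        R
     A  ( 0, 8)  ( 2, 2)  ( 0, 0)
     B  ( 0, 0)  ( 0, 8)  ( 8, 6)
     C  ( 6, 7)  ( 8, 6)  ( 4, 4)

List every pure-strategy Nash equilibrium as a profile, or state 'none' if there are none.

NE set: (C,P)

(A,P): not NE [P1→C gives 6>0]
(A,Q): not NE [P1→C gives 8>2; P2→P gives 8>2]
(A,R): not NE [P1→B gives 8>0; P2→P gives 8>0]
(B,P): not NE [P1→C gives 6>0; P2→Q gives 8>0]
(B,Q): not NE [P1→C gives 8>0]
(B,R): not NE [P2→Q gives 8>6]
(C,P): NE
(C,Q): not NE [P2→P gives 7>6]
(C,R): not NE [P1→B gives 8>4; P2→P gives 7>4]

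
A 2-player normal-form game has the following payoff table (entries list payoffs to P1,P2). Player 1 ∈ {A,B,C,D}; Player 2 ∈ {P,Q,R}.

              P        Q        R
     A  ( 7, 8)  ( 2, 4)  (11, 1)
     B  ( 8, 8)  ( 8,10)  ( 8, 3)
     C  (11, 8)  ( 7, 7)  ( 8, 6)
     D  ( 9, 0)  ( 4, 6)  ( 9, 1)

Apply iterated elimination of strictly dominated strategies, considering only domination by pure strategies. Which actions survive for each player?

P2 drop R (Q beats it: A:4>1 B:10>3 C:7>6 D:6>1)
P1 drop A (B beats it: P:8>7 Q:8>2)
P1 drop D (C beats it: P:11>9 Q:7>4)
P1→{B,C} P2→{P,Q}

Survivors P1:{B,C} P2:{P,Q}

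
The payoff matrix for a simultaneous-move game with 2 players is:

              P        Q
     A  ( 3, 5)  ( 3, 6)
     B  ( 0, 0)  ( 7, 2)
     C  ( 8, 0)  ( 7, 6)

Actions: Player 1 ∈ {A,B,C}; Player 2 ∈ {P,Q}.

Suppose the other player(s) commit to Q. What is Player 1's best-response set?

u_1(A vs Q) = 3
u_1(B vs Q) = 7
u_1(C vs Q) = 7
max payoff 7 at {B,C}

BR_1 = {B,C}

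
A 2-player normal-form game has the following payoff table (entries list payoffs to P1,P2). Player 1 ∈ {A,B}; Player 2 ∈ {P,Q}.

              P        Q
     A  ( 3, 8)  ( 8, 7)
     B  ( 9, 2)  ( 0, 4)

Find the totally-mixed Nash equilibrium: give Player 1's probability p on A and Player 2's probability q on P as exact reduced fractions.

P1 indiff ⇒ q·3+(1-q)·8 = q·9+(1-q)·0 ⇒ q(-6) = (1-q)(-8) ⇒ q = 4/7
P2 indiff ⇒ p·8+(1-p)·2 = p·7+(1-p)·4 ⇒ p(1) = (1-p)(2) ⇒ p = 2/3

p=2/3, q=4/7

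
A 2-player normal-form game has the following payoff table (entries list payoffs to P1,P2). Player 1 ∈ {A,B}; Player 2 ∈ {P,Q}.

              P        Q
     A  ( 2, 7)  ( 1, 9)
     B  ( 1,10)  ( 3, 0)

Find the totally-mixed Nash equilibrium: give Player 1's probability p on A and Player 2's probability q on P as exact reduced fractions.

P1 indiff ⇒ q·2+(1-q)·1 = q·1+(1-q)·3 ⇒ q(1) = (1-q)(2) ⇒ q = 2/3
P2 indiff ⇒ p·7+(1-p)·10 = p·9+(1-p)·0 ⇒ p(-2) = (1-p)(-10) ⇒ p = 5/6

p=5/6, q=2/3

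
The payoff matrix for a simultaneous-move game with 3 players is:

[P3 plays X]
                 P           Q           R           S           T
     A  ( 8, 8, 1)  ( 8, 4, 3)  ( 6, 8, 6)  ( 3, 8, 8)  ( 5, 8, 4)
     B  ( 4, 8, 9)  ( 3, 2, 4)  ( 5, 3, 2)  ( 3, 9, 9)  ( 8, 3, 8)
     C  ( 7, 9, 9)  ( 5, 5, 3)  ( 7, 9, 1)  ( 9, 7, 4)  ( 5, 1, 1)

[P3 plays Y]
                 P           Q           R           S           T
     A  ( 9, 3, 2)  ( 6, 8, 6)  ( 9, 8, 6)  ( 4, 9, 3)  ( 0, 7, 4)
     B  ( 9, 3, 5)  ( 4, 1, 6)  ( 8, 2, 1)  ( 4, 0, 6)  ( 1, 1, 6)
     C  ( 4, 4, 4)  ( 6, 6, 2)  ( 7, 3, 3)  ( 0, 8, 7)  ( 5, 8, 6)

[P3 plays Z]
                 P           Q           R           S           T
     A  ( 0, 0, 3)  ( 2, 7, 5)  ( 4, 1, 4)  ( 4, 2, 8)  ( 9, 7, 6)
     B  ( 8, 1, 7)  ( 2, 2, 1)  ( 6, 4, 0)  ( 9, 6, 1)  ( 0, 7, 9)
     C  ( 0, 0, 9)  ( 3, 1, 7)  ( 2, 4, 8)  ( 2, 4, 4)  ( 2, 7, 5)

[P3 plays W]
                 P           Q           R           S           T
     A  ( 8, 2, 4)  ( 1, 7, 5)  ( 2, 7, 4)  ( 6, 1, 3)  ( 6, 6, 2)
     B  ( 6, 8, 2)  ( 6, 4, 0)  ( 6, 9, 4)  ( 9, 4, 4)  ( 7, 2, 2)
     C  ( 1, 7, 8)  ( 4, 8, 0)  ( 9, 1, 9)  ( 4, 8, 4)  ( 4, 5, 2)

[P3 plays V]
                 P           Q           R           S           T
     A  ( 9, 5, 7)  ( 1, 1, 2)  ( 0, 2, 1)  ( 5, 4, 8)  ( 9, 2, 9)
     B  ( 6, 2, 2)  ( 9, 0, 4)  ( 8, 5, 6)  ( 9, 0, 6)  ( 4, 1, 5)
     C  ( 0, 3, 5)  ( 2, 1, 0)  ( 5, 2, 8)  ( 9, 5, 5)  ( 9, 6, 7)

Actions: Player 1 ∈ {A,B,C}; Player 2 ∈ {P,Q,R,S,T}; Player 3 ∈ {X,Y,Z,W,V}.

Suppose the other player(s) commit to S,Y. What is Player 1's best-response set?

argmax u_1 = {A,B}

u_1(A vs S,Y) = 4
u_1(B vs S,Y) = 4
u_1(C vs S,Y) = 0
max payoff 4 at {A,B}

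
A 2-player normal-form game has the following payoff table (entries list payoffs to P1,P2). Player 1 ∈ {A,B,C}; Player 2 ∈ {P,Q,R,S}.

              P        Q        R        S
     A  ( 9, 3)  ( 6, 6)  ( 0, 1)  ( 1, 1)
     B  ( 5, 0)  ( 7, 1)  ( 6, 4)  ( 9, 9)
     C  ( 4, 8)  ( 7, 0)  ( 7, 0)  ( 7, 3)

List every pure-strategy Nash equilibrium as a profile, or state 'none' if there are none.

(A,P): not NE [P2→Q gives 6>3]
(A,Q): not NE [P1→C gives 7>6]
(A,R): not NE [P1→C gives 7>0; P2→Q gives 6>1]
(A,S): not NE [P1→B gives 9>1; P2→Q gives 6>1]
(B,P): not NE [P1→A gives 9>5; P2→S gives 9>0]
(B,Q): not NE [P2→S gives 9>1]
(B,R): not NE [P1→C gives 7>6; P2→S gives 9>4]
(B,S): NE
(C,P): not NE [P1→A gives 9>4]
(C,Q): not NE [P2→P gives 8>0]
(C,R): not NE [P2→P gives 8>0]
(C,S): not NE [P1→B gives 9>7; P2→P gives 8>3]

NE set: (B,S)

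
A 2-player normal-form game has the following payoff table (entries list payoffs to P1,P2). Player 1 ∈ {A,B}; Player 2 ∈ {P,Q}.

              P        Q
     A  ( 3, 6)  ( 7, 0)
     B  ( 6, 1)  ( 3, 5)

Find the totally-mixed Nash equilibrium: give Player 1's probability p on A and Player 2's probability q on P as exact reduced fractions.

P1 indiff ⇒ q·3+(1-q)·7 = q·6+(1-q)·3 ⇒ q(-3) = (1-q)(-4) ⇒ q = 4/7
P2 indiff ⇒ p·6+(1-p)·1 = p·0+(1-p)·5 ⇒ p(6) = (1-p)(4) ⇒ p = 2/5

p=2/5, q=4/7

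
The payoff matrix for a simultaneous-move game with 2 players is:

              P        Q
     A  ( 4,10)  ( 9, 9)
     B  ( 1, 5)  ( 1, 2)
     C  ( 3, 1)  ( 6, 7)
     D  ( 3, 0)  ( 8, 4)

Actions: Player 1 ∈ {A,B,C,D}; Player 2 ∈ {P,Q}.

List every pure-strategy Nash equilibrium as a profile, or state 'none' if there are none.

(A,P): NE
(A,Q): not NE [P2→P gives 10>9]
(B,P): not NE [P1→A gives 4>1]
(B,Q): not NE [P1→A gives 9>1; P2→P gives 5>2]
(C,P): not NE [P1→A gives 4>3; P2→Q gives 7>1]
(C,Q): not NE [P1→A gives 9>6]
(D,P): not NE [P1→A gives 4>3; P2→Q gives 4>0]
(D,Q): not NE [P1→A gives 9>8]

NE set: (A,P)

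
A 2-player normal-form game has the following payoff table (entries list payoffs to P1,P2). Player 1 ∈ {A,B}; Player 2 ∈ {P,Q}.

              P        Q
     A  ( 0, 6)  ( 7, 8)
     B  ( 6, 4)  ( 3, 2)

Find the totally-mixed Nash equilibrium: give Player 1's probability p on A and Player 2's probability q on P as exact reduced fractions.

P1 mixes 1/2 on A; P2 mixes 2/5 on P

P1 indiff ⇒ q·0+(1-q)·7 = q·6+(1-q)·3 ⇒ q(-6) = (1-q)(-4) ⇒ q = 2/5
P2 indiff ⇒ p·6+(1-p)·4 = p·8+(1-p)·2 ⇒ p(-2) = (1-p)(-2) ⇒ p = 1/2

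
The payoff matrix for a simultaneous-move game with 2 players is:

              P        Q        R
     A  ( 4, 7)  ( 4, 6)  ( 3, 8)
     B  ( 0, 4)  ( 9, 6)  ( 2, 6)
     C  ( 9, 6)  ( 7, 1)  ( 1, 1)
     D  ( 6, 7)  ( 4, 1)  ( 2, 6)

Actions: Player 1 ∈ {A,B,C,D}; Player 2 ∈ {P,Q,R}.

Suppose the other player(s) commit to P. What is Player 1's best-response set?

P1 best: {C}

u_1(A vs P) = 4
u_1(B vs P) = 0
u_1(C vs P) = 9
u_1(D vs P) = 6
max payoff 9 at {C}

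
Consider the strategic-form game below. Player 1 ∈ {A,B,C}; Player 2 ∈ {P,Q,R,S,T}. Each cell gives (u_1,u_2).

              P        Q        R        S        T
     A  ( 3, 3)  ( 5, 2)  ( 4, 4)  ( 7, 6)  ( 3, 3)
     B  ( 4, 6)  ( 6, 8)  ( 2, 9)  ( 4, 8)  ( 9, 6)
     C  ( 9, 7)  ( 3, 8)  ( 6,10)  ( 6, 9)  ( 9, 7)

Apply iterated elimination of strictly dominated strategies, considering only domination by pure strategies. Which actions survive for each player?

Remaining: P1:{A,C} P2:{R,S}

P2 drop P (R beats it: A:4>3 B:9>6 C:10>7)
P2 drop Q (R beats it: A:4>2 B:9>8 C:10>8)
P2 drop T (R beats it: A:4>3 B:9>6 C:10>7)
P1 drop B (A beats it: R:4>2 S:7>4)
P1→{A,C} P2→{R,S}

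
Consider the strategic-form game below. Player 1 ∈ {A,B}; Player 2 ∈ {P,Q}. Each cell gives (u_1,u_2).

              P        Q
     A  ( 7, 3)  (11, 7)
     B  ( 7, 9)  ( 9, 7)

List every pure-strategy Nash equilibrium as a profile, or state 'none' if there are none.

Nash profiles: (A,Q), (B,P)

(A,P): not NE [P2→Q gives 7>3]
(A,Q): NE
(B,P): NE
(B,Q): not NE [P1→A gives 11>9; P2→P gives 9>7]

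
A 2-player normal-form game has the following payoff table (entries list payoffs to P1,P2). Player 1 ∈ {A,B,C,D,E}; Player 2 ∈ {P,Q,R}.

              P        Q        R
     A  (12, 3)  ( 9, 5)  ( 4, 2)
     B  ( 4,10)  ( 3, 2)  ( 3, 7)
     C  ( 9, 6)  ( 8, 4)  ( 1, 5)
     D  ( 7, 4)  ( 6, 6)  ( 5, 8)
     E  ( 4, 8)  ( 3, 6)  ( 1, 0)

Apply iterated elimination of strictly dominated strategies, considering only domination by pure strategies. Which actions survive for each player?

Remaining: P1:{A,D} P2:{Q,R}

P1 drop B (A beats it: P:12>4 Q:9>3 R:4>3)
P1 drop C (A beats it: P:12>9 Q:9>8 R:4>1)
P1 drop E (A beats it: P:12>4 Q:9>3 R:4>1)
P2 drop P (Q beats it: A:5>3 D:6>4)
P1→{A,D} P2→{Q,R}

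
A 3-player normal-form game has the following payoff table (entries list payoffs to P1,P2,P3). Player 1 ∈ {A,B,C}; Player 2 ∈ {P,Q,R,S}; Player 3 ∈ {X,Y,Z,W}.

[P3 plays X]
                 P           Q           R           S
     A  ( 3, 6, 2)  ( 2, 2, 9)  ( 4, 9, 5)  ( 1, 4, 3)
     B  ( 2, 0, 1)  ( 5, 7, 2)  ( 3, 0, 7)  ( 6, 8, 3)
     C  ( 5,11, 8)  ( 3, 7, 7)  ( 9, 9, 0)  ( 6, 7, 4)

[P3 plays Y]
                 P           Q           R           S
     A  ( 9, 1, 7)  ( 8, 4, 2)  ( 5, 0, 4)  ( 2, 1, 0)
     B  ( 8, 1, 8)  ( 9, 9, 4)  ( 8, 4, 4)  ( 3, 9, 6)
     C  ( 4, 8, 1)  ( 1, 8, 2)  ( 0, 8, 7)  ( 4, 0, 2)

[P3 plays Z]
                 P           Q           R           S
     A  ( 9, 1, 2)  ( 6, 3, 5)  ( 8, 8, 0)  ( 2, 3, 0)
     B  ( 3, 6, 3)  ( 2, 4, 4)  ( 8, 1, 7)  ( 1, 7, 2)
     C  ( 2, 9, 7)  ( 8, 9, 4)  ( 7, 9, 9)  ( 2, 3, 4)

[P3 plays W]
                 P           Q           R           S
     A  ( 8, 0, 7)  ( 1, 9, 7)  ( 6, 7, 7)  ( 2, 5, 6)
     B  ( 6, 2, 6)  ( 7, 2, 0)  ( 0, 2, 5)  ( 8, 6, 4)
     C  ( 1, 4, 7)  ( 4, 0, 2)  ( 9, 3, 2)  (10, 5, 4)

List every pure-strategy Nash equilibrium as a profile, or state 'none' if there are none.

Nash profiles: (B,Q,Y), (C,P,X), (C,S,W)

(A,P,X): not NE [P1→C gives 5>3; P2→R gives 9>6; P3→W gives 7>2]
(A,P,Y): not NE [P2→Q gives 4>1]
(A,P,Z): not NE [P2→R gives 8>1; P3→W gives 7>2]
(A,P,W): not NE [P2→Q gives 9>0]
(A,Q,X): not NE [P1→B gives 5>2; P2→R gives 9>2]
(A,Q,Y): not NE [P1→B gives 9>8; P3→X gives 9>2]
(A,Q,Z): not NE [P1→C gives 8>6; P2→R gives 8>3; P3→X gives 9>5]
(A,Q,W): not NE [P1→B gives 7>1; P3→X gives 9>7]
(A,R,X): not NE [P1→C gives 9>4; P3→W gives 7>5]
(A,R,Y): not NE [P1→B gives 8>5; P2→Q gives 4>0; P3→W gives 7>4]
(A,R,Z): not NE [P3→W gives 7>0]
(A,R,W): not NE [P1→C gives 9>6; P2→Q gives 9>7]
(A,S,X): not NE [P1→C gives 6>1; P2→R gives 9>4; P3→W gives 6>3]
(A,S,Y): not NE [P1→C gives 4>2; P2→Q gives 4>1; P3→W gives 6>0]
(A,S,Z): not NE [P2→R gives 8>3; P3→W gives 6>0]
(A,S,W): not NE [P1→C gives 10>2; P2→Q gives 9>5]
(B,P,X): not NE [P1→C gives 5>2; P2→S gives 8>0; P3→Y gives 8>1]
(B,P,Y): not NE [P1→A gives 9>8; P2→S gives 9>1]
(B,P,Z): not NE [P1→A gives 9>3; P2→S gives 7>6; P3→Y gives 8>3]
(B,P,W): not NE [P1→A gives 8>6; P2→S gives 6>2; P3→Y gives 8>6]
(B,Q,X): not NE [P2→S gives 8>7; P3→Z gives 4>2]
(B,Q,Y): NE
(B,Q,Z): not NE [P1→C gives 8>2; P2→S gives 7>4]
(B,Q,W): not NE [P2→S gives 6>2; P3→Z gives 4>0]
(B,R,X): not NE [P1→C gives 9>3; P2→S gives 8>0]
(B,R,Y): not NE [P2→S gives 9>4; P3→Z gives 7>4]
(B,R,Z): not NE [P2→S gives 7>1]
(B,R,W): not NE [P1→C gives 9>0; P2→S gives 6>2; P3→Z gives 7>5]
(B,S,X): not NE [P3→Y gives 6>3]
(B,S,Y): not NE [P1→C gives 4>3]
(B,S,Z): not NE [P1→C gives 2>1; P3→Y gives 6>2]
(B,S,W): not NE [P1→C gives 10>8; P3→Y gives 6>4]
(C,P,X): NE
(C,P,Y): not NE [P1→A gives 9>4; P3→X gives 8>1]
(C,P,Z): not NE [P1→A gives 9>2; P3→X gives 8>7]
(C,P,W): not NE [P1→A gives 8>1; P2→S gives 5>4; P3→X gives 8>7]
(C,Q,X): not NE [P1→B gives 5>3; P2→P gives 11>7]
(C,Q,Y): not NE [P1→B gives 9>1; P3→X gives 7>2]
(C,Q,Z): not NE [P3→X gives 7>4]
(C,Q,W): not NE [P1→B gives 7>4; P2→S gives 5>0; P3→X gives 7>2]
(C,R,X): not NE [P2→P gives 11>9; P3→Z gives 9>0]
(C,R,Y): not NE [P1→B gives 8>0; P3→Z gives 9>7]
(C,R,Z): not NE [P1→B gives 8>7]
(C,R,W): not NE [P2→S gives 5>3; P3→Z gives 9>2]
(C,S,X): not NE [P2→P gives 11>7]
(C,S,Y): not NE [P2→R gives 8>0; P3→W gives 4>2]
(C,S,Z): not NE [P2→R gives 9>3]
(C,S,W): NE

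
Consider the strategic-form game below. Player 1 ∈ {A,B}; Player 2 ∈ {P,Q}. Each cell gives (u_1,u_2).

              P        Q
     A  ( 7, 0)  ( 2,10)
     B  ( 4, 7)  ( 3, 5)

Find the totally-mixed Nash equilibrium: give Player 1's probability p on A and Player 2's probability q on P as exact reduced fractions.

p=1/6, q=1/4

P1 indiff ⇒ q·7+(1-q)·2 = q·4+(1-q)·3 ⇒ q(3) = (1-q)(1) ⇒ q = 1/4
P2 indiff ⇒ p·0+(1-p)·7 = p·10+(1-p)·5 ⇒ p(-10) = (1-p)(-2) ⇒ p = 1/6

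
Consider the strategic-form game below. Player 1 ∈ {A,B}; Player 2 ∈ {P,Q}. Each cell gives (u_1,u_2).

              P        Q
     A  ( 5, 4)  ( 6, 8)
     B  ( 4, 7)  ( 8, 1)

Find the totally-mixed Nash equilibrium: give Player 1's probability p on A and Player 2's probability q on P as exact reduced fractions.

P1 indiff ⇒ q·5+(1-q)·6 = q·4+(1-q)·8 ⇒ q(1) = (1-q)(2) ⇒ q = 2/3
P2 indiff ⇒ p·4+(1-p)·7 = p·8+(1-p)·1 ⇒ p(-4) = (1-p)(-6) ⇒ p = 3/5

p=3/5, q=2/3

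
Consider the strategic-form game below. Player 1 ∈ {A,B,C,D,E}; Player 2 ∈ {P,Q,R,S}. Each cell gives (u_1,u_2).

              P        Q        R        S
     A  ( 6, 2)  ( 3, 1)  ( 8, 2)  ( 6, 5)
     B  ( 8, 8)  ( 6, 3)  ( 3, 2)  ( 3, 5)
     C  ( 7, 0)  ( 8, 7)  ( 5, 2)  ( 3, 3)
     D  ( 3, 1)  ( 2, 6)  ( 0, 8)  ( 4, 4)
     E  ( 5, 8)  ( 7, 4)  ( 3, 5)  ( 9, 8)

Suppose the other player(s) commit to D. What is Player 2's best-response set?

u_2(P vs D) = 1
u_2(Q vs D) = 6
u_2(R vs D) = 8
u_2(S vs D) = 4
max payoff 8 at {R}

P2 best: {R}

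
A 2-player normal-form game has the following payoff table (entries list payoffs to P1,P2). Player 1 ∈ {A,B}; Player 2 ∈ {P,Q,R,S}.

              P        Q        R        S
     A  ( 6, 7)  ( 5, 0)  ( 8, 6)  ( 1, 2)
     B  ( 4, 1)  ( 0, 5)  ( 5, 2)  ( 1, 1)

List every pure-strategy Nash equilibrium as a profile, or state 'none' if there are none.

NE set: (A,P)

(A,P): NE
(A,Q): not NE [P2→P gives 7>0]
(A,R): not NE [P2→P gives 7>6]
(A,S): not NE [P2→P gives 7>2]
(B,P): not NE [P1→A gives 6>4; P2→Q gives 5>1]
(B,Q): not NE [P1→A gives 5>0]
(B,R): not NE [P1→A gives 8>5; P2→Q gives 5>2]
(B,S): not NE [P2→Q gives 5>1]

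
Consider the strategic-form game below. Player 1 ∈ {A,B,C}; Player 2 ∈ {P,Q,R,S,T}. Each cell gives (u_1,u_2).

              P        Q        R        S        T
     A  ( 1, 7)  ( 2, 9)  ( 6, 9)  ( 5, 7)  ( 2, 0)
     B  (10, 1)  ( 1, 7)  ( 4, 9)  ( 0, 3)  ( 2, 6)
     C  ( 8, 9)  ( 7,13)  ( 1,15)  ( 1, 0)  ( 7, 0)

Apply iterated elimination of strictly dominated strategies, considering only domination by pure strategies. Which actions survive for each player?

Survivors P1:{A,C} P2:{Q,R}

P2 drop P (Q beats it: A:9>7 B:7>1 C:13>9)
P2 drop S (Q beats it: A:9>7 B:7>3 C:13>0)
P2 drop T (Q beats it: A:9>0 B:7>6 C:13>0)
P1 drop B (A beats it: Q:2>1 R:6>4)
P1→{A,C} P2→{Q,R}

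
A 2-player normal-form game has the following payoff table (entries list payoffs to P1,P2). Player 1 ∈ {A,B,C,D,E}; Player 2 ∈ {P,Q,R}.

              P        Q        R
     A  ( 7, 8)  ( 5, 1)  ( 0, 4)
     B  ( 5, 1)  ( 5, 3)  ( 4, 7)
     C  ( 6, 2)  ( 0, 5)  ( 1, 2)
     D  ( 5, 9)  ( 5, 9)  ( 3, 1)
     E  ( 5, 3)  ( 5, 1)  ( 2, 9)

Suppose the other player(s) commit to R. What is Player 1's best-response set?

argmax u_1 = {B}

u_1(A vs R) = 0
u_1(B vs R) = 4
u_1(C vs R) = 1
u_1(D vs R) = 3
u_1(E vs R) = 2
max payoff 4 at {B}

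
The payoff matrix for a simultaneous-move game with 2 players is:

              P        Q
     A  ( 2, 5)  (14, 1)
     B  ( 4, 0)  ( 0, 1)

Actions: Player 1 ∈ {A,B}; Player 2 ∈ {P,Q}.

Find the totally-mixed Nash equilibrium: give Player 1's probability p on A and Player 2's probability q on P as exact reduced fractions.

P1 indiff ⇒ q·2+(1-q)·14 = q·4+(1-q)·0 ⇒ q(-2) = (1-q)(-14) ⇒ q = 7/8
P2 indiff ⇒ p·5+(1-p)·0 = p·1+(1-p)·1 ⇒ p(4) = (1-p)(1) ⇒ p = 1/5

P1 mixes 1/5 on A; P2 mixes 7/8 on P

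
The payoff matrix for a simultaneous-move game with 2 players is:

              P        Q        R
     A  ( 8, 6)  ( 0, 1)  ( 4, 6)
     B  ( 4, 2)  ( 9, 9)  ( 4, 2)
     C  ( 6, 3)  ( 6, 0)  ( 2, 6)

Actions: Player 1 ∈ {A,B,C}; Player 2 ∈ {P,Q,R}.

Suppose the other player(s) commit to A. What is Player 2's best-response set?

BR_2 = {P,R}

u_2(P vs A) = 6
u_2(Q vs A) = 1
u_2(R vs A) = 6
max payoff 6 at {P,R}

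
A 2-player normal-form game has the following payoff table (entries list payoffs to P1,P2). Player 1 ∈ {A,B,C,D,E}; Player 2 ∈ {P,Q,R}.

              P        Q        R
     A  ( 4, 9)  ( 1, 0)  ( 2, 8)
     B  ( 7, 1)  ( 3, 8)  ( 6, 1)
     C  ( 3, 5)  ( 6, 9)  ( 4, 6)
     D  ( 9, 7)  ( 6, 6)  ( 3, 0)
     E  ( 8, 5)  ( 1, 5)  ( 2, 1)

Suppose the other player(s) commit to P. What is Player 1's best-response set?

u_1(A vs P) = 4
u_1(B vs P) = 7
u_1(C vs P) = 3
u_1(D vs P) = 9
u_1(E vs P) = 8
max payoff 9 at {D}

BR_1 = {D}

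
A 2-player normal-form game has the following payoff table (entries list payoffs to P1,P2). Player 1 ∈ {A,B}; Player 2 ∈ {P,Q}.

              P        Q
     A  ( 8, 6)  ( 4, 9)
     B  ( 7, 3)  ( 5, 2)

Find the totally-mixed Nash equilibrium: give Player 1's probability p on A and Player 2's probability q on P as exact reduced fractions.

P1 indiff ⇒ q·8+(1-q)·4 = q·7+(1-q)·5 ⇒ q(1) = (1-q)(1) ⇒ q = 1/2
P2 indiff ⇒ p·6+(1-p)·3 = p·9+(1-p)·2 ⇒ p(-3) = (1-p)(-1) ⇒ p = 1/4

(p,q) = (1/4, 1/2)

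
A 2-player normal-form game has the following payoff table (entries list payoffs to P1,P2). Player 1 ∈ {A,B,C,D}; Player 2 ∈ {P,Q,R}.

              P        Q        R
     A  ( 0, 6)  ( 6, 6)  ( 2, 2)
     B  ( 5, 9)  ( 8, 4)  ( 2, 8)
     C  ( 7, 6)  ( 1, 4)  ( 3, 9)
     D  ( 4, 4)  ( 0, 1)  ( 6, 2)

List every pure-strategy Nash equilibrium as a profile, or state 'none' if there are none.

Equilibria: none

(A,P): not NE [P1→C gives 7>0]
(A,Q): not NE [P1→B gives 8>6]
(A,R): not NE [P1→D gives 6>2; P2→Q gives 6>2]
(B,P): not NE [P1→C gives 7>5]
(B,Q): not NE [P2→P gives 9>4]
(B,R): not NE [P1→D gives 6>2; P2→P gives 9>8]
(C,P): not NE [P2→R gives 9>6]
(C,Q): not NE [P1→B gives 8>1; P2→R gives 9>4]
(C,R): not NE [P1→D gives 6>3]
(D,P): not NE [P1→C gives 7>4]
(D,Q): not NE [P1→B gives 8>0; P2→P gives 4>1]
(D,R): not NE [P2→P gives 4>2]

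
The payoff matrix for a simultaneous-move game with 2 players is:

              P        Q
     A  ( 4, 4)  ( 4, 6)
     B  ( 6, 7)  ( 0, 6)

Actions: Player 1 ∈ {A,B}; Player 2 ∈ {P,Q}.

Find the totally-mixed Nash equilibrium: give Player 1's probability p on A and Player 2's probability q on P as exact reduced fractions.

P1 mixes 1/3 on A; P2 mixes 2/3 on P

P1 indiff ⇒ q·4+(1-q)·4 = q·6+(1-q)·0 ⇒ q(-2) = (1-q)(-4) ⇒ q = 2/3
P2 indiff ⇒ p·4+(1-p)·7 = p·6+(1-p)·6 ⇒ p(-2) = (1-p)(-1) ⇒ p = 1/3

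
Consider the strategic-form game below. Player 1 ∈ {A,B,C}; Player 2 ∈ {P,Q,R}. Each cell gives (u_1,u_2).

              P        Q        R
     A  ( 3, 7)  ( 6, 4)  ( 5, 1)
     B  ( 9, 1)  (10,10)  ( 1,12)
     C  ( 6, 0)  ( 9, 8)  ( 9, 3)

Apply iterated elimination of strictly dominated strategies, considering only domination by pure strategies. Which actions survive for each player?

P1 drop A (C beats it: P:6>3 Q:9>6 R:9>5)
P2 drop P (Q beats it: B:10>1 C:8>0)
P1→{B,C} P2→{Q,R}

Remaining: P1:{B,C} P2:{Q,R}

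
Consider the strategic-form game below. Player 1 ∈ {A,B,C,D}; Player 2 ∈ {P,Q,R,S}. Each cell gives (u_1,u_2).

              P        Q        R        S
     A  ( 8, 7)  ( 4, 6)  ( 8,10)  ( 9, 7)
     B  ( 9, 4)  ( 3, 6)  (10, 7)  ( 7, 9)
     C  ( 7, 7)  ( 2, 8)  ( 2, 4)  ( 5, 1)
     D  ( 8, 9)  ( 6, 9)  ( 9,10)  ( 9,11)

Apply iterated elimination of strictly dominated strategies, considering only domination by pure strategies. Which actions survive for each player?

P1 drop C (A beats it: P:8>7 Q:4>2 R:8>2 S:9>5)
P2 drop P (R beats it: A:10>7 B:7>4 D:10>9)
P2 drop Q (R beats it: A:10>6 B:7>6 D:10>9)
P1→{A,B,D} P2→{R,S}

IESDS → P1:{A,B,D} P2:{R,S}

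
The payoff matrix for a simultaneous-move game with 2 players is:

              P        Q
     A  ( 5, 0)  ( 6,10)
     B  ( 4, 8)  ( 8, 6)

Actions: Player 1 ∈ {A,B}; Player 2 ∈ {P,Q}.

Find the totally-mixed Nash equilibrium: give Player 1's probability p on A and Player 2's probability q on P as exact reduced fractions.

p=1/6, q=2/3

P1 indiff ⇒ q·5+(1-q)·6 = q·4+(1-q)·8 ⇒ q(1) = (1-q)(2) ⇒ q = 2/3
P2 indiff ⇒ p·0+(1-p)·8 = p·10+(1-p)·6 ⇒ p(-10) = (1-p)(-2) ⇒ p = 1/6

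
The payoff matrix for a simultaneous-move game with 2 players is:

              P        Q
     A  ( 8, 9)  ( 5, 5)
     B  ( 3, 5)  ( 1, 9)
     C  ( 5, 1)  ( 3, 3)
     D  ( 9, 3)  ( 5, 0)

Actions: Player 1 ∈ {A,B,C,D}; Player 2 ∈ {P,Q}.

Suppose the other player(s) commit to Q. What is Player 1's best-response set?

argmax u_1 = {A,D}

u_1(A vs Q) = 5
u_1(B vs Q) = 1
u_1(C vs Q) = 3
u_1(D vs Q) = 5
max payoff 5 at {A,D}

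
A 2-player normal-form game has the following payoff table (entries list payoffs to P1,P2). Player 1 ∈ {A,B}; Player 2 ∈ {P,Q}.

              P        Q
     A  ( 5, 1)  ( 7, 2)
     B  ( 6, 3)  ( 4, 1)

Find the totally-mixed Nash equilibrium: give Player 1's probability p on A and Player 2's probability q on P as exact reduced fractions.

P1 indiff ⇒ q·5+(1-q)·7 = q·6+(1-q)·4 ⇒ q(-1) = (1-q)(-3) ⇒ q = 3/4
P2 indiff ⇒ p·1+(1-p)·3 = p·2+(1-p)·1 ⇒ p(-1) = (1-p)(-2) ⇒ p = 2/3

P1 mixes 2/3 on A; P2 mixes 3/4 on P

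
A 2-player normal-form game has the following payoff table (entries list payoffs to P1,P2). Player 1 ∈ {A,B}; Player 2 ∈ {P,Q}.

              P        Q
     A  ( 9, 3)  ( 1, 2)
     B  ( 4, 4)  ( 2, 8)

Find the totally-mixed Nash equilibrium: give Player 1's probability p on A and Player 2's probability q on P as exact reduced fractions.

p=4/5, q=1/6

P1 indiff ⇒ q·9+(1-q)·1 = q·4+(1-q)·2 ⇒ q(5) = (1-q)(1) ⇒ q = 1/6
P2 indiff ⇒ p·3+(1-p)·4 = p·2+(1-p)·8 ⇒ p(1) = (1-p)(4) ⇒ p = 4/5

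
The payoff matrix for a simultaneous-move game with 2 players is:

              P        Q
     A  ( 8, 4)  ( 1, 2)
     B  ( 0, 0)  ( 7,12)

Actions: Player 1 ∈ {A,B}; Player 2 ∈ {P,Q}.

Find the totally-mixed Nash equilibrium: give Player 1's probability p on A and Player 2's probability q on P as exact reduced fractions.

P1 indiff ⇒ q·8+(1-q)·1 = q·0+(1-q)·7 ⇒ q(8) = (1-q)(6) ⇒ q = 3/7
P2 indiff ⇒ p·4+(1-p)·0 = p·2+(1-p)·12 ⇒ p(2) = (1-p)(12) ⇒ p = 6/7

P1 mixes 6/7 on A; P2 mixes 3/7 on P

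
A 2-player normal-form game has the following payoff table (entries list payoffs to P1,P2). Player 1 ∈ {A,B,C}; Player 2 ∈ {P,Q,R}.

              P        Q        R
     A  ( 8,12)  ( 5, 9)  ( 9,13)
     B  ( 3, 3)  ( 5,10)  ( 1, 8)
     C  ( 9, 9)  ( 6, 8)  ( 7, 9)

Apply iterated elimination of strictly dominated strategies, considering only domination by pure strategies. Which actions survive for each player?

Remaining: P1:{A,C} P2:{P,R}

P1 drop B (C beats it: P:9>3 Q:6>5 R:7>1)
P2 drop Q (P beats it: A:12>9 C:9>8)
P1→{A,C} P2→{P,R}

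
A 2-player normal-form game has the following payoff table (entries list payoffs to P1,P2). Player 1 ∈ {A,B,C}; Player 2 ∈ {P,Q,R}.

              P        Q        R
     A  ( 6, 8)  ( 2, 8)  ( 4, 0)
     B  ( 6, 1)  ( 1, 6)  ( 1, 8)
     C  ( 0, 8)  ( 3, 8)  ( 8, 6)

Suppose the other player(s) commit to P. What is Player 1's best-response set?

u_1(A vs P) = 6
u_1(B vs P) = 6
u_1(C vs P) = 0
max payoff 6 at {A,B}

argmax u_1 = {A,B}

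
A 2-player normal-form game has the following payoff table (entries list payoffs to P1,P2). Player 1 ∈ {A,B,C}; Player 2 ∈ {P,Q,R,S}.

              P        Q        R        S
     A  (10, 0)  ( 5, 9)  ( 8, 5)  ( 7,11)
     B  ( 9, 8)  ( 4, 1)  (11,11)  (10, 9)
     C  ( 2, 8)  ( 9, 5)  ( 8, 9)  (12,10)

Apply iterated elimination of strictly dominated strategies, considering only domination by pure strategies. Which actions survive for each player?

P2 drop P (R beats it: A:5>0 B:11>8 C:9>8)
P2 drop Q (S beats it: A:11>9 B:9>1 C:10>5)
P1 drop A (B beats it: R:11>8 S:10>7)
P1→{B,C} P2→{R,S}

IESDS → P1:{B,C} P2:{R,S}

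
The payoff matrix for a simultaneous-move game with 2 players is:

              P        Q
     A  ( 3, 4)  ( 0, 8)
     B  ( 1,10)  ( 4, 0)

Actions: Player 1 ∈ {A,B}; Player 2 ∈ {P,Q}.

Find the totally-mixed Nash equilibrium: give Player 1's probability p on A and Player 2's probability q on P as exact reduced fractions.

(p,q) = (5/7, 2/3)

P1 indiff ⇒ q·3+(1-q)·0 = q·1+(1-q)·4 ⇒ q(2) = (1-q)(4) ⇒ q = 2/3
P2 indiff ⇒ p·4+(1-p)·10 = p·8+(1-p)·0 ⇒ p(-4) = (1-p)(-10) ⇒ p = 5/7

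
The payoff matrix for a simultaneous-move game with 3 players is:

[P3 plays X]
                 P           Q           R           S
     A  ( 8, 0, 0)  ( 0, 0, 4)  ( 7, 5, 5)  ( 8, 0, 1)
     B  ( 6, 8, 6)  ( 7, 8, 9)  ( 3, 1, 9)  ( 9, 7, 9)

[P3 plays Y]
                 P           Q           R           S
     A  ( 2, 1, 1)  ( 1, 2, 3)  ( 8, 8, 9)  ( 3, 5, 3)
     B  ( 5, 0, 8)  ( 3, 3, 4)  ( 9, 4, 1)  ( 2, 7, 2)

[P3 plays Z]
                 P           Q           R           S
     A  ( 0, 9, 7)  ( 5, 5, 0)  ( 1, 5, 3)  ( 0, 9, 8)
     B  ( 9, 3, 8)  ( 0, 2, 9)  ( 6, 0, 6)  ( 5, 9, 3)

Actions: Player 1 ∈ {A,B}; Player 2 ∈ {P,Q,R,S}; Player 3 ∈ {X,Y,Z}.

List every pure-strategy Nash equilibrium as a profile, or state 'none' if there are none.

(A,P,X): not NE [P2→R gives 5>0; P3→Z gives 7>0]
(A,P,Y): not NE [P1→B gives 5>2; P2→R gives 8>1; P3→Z gives 7>1]
(A,P,Z): not NE [P1→B gives 9>0]
(A,Q,X): not NE [P1→B gives 7>0; P2→R gives 5>0]
(A,Q,Y): not NE [P1→B gives 3>1; P2→R gives 8>2; P3→X gives 4>3]
(A,Q,Z): not NE [P2→S gives 9>5; P3→X gives 4>0]
(A,R,X): not NE [P3→Y gives 9>5]
(A,R,Y): not NE [P1→B gives 9>8]
(A,R,Z): not NE [P1→B gives 6>1; P2→S gives 9>5; P3→Y gives 9>3]
(A,S,X): not NE [P1→B gives 9>8; P2→R gives 5>0; P3→Z gives 8>1]
(A,S,Y): not NE [P2→R gives 8>5; P3→Z gives 8>3]
(A,S,Z): not NE [P1→B gives 5>0]
(B,P,X): not NE [P1→A gives 8>6; P3→Z gives 8>6]
(B,P,Y): not NE [P2→S gives 7>0]
(B,P,Z): not NE [P2→S gives 9>3]
(B,Q,X): NE
(B,Q,Y): not NE [P2→S gives 7>3; P3→Z gives 9>4]
(B,Q,Z): not NE [P1→A gives 5>0; P2→S gives 9>2]
(B,R,X): not NE [P1→A gives 7>3; P2→Q gives 8>1]
(B,R,Y): not NE [P2→S gives 7>4; P3→X gives 9>1]
(B,R,Z): not NE [P2→S gives 9>0; P3→X gives 9>6]
(B,S,X): not NE [P2→Q gives 8>7]
(B,S,Y): not NE [P1→A gives 3>2; P3→X gives 9>2]
(B,S,Z): not NE [P3→X gives 9>3]

Nash profiles: (B,Q,X)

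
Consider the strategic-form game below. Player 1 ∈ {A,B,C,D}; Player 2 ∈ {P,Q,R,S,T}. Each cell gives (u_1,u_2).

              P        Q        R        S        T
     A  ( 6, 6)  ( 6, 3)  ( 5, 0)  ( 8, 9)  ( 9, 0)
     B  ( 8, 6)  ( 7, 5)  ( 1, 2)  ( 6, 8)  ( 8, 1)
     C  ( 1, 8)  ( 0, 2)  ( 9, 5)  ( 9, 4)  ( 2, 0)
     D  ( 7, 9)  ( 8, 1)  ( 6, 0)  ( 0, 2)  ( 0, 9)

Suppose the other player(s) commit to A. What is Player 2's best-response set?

u_2(P vs A) = 6
u_2(Q vs A) = 3
u_2(R vs A) = 0
u_2(S vs A) = 9
u_2(T vs A) = 0
max payoff 9 at {S}

BR_2 = {S}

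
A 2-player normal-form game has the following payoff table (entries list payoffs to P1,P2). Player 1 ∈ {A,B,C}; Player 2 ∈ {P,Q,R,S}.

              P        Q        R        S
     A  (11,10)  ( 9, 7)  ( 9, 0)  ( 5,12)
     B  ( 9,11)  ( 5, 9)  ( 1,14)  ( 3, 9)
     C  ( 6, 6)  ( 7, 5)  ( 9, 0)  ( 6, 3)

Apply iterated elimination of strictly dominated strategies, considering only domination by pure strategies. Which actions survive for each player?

P1 drop B (A beats it: P:11>9 Q:9>5 R:9>1 S:5>3)
P2 drop Q (P beats it: A:10>7 C:6>5)
P2 drop R (P beats it: A:10>0 C:6>0)
P1→{A,C} P2→{P,S}

Survivors P1:{A,C} P2:{P,S}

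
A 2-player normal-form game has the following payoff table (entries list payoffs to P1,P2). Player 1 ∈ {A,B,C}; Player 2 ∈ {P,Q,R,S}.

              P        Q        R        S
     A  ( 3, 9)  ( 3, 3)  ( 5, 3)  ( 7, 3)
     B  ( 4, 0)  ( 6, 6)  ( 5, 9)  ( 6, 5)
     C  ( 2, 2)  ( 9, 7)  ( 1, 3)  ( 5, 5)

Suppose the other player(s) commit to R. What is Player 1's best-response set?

u_1(A vs R) = 5
u_1(B vs R) = 5
u_1(C vs R) = 1
max payoff 5 at {A,B}

argmax u_1 = {A,B}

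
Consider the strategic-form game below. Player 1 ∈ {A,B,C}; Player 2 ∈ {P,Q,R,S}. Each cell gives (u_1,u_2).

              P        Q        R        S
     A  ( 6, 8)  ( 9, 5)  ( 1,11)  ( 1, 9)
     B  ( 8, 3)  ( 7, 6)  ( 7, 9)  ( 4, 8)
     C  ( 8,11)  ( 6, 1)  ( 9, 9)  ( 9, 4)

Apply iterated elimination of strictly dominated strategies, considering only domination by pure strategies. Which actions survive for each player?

Remaining: P1:{B,C} P2:{P,R}

P2 drop Q (R beats it: A:11>5 B:9>6 C:9>1)
P1 drop A (B beats it: P:8>6 R:7>1 S:4>1)
P2 drop S (R beats it: B:9>8 C:9>4)
P1→{B,C} P2→{P,R}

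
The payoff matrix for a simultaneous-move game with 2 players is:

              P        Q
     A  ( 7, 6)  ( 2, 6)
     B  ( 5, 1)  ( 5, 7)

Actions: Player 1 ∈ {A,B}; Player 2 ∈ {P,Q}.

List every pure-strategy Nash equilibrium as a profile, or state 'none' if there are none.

NE set: (A,P), (B,Q)

(A,P): NE
(A,Q): not NE [P1→B gives 5>2]
(B,P): not NE [P1→A gives 7>5; P2→Q gives 7>1]
(B,Q): NE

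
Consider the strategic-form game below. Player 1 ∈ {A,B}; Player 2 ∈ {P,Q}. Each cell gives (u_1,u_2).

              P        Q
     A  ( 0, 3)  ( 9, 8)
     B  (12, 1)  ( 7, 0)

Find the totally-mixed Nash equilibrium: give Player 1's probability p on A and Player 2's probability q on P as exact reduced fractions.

(p,q) = (1/6, 1/7)

P1 indiff ⇒ q·0+(1-q)·9 = q·12+(1-q)·7 ⇒ q(-12) = (1-q)(-2) ⇒ q = 1/7
P2 indiff ⇒ p·3+(1-p)·1 = p·8+(1-p)·0 ⇒ p(-5) = (1-p)(-1) ⇒ p = 1/6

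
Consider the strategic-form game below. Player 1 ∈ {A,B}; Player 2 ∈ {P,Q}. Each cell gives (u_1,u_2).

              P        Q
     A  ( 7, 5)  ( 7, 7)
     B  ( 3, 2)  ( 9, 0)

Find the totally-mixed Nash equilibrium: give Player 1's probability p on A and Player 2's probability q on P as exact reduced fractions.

P1 indiff ⇒ q·7+(1-q)·7 = q·3+(1-q)·9 ⇒ q(4) = (1-q)(2) ⇒ q = 1/3
P2 indiff ⇒ p·5+(1-p)·2 = p·7+(1-p)·0 ⇒ p(-2) = (1-p)(-2) ⇒ p = 1/2

p=1/2, q=1/3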